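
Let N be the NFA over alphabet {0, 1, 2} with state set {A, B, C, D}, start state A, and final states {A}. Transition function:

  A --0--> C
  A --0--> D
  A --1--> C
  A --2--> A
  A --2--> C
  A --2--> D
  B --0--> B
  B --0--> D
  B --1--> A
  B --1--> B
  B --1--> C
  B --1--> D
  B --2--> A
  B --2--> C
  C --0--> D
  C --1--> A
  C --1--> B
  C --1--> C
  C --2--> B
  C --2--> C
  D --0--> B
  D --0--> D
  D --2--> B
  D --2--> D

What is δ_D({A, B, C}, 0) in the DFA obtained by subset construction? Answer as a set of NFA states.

{B, C, D}

δ(A,0) = {C, D}; δ(B,0) = {B, D}; δ(C,0) = {D}.
Union: {B, C, D}.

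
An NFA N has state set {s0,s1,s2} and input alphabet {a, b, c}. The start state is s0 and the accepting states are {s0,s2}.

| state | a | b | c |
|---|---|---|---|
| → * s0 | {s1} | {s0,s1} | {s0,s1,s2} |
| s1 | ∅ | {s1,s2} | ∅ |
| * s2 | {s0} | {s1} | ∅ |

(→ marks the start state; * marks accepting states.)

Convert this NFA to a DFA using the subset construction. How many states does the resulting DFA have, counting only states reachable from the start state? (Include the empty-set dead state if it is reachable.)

Start state of the DFA: {s0}.
{s0} --a--> {s1}  [new]
{s0} --b--> {s0,s1}  [new]
{s0} --c--> {s0,s1,s2}  [new]
{s1} --a--> ∅  [new]
{s1} --b--> {s1,s2}  [new]
{s1} --c--> ∅  [seen]
{s0,s1} --a--> {s1}  [seen]
{s0,s1} --b--> {s0,s1,s2}  [seen]
{s0,s1} --c--> {s0,s1,s2}  [seen]
{s0,s1,s2} --a--> {s0,s1}  [seen]
{s0,s1,s2} --b--> {s0,s1,s2}  [seen]
{s0,s1,s2} --c--> {s0,s1,s2}  [seen]
∅ --a--> ∅  [seen]
∅ --b--> ∅  [seen]
∅ --c--> ∅  [seen]
{s1,s2} --a--> {s0}  [seen]
{s1,s2} --b--> {s1,s2}  [seen]
{s1,s2} --c--> ∅  [seen]
Reachable DFA states: {s0}, {s1}, {s0,s1}, {s0,s1,s2}, ∅, {s1,s2}.

6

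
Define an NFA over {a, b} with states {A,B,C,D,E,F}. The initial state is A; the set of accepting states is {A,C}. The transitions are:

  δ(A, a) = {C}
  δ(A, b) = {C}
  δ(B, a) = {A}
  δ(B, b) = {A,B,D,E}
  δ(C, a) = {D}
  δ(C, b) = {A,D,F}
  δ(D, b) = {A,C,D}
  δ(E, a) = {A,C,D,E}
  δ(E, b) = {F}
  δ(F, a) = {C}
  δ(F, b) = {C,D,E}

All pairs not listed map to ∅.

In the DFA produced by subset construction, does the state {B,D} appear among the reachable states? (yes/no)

no

Start state of the DFA: {A}.
{A} --a--> {C}  [new]
{A} --b--> {C}  [seen]
{C} --a--> {D}  [new]
{C} --b--> {A,D,F}  [new]
{D} --a--> ∅  [new]
{D} --b--> {A,C,D}  [new]
{A,D,F} --a--> {C}  [seen]
{A,D,F} --b--> {A,C,D,E}  [new]
∅ --a--> ∅  [seen]
∅ --b--> ∅  [seen]
{A,C,D} --a--> {C,D}  [new]
{A,C,D} --b--> {A,C,D,F}  [new]
{A,C,D,E} --a--> {A,C,D,E}  [seen]
{A,C,D,E} --b--> {A,C,D,F}  [seen]
{C,D} --a--> {D}  [seen]
{C,D} --b--> {A,C,D,F}  [seen]
{A,C,D,F} --a--> {C,D}  [seen]
{A,C,D,F} --b--> {A,C,D,E,F}  [new]
{A,C,D,E,F} --a--> {A,C,D,E}  [seen]
{A,C,D,E,F} --b--> {A,C,D,E,F}  [seen]
Reachable DFA states: {A}, {C}, {D}, {A,D,F}, ∅, {A,C,D}, {A,C,D,E}, {C,D}, {A,C,D,F}, {A,C,D,E,F}.
{B,D} is not among them.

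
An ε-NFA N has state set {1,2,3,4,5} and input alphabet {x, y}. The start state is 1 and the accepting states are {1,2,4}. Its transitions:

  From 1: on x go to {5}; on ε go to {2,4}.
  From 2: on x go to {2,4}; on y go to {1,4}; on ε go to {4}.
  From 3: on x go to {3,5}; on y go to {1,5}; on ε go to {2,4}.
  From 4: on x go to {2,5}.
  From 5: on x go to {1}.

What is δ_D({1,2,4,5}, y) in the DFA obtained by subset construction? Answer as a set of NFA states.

{1,2,4}

δ(1,y) = ∅; δ(2,y) = {1,4}; δ(4,y) = ∅; δ(5,y) = ∅.
Union: {1,4}.
ε-closure gives {1,2,4}.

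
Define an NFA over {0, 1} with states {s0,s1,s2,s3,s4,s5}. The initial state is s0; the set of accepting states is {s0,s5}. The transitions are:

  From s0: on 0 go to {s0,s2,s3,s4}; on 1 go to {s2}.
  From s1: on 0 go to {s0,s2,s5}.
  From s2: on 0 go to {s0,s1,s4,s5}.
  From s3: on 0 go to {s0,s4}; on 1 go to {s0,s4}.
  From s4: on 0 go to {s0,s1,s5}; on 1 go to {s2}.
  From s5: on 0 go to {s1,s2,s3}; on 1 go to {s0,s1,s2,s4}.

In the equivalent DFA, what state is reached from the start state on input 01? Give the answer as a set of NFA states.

{s0,s2,s4}

Start: {s0}.
δ(s0,0) = {s0,s2,s3,s4}.
Union: {s0,s2,s3,s4}.
After 0: {s0,s2,s3,s4}.
δ(s0,1) = {s2}; δ(s2,1) = ∅; δ(s3,1) = {s0,s4}; δ(s4,1) = {s2}.
Union: {s0,s2,s4}.
After 1: {s0,s2,s4}.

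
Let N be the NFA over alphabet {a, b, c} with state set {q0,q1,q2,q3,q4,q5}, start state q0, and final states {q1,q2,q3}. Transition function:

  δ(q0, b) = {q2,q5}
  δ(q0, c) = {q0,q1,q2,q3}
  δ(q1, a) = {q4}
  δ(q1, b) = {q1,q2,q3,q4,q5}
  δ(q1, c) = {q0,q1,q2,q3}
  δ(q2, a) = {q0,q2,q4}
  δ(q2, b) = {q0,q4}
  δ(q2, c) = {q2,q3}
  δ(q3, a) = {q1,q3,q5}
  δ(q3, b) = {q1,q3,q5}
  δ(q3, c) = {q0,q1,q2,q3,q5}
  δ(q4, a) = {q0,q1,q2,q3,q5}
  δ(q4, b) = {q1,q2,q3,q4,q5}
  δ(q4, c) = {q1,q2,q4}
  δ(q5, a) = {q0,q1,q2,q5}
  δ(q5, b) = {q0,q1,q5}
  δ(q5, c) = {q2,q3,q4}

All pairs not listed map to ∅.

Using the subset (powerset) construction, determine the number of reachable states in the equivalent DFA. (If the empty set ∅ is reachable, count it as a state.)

10

Start state of the DFA: {q0}.
{q0} --a--> ∅  [new]
{q0} --b--> {q2,q5}  [new]
{q0} --c--> {q0,q1,q2,q3}  [new]
∅ --a--> ∅  [seen]
∅ --b--> ∅  [seen]
∅ --c--> ∅  [seen]
{q2,q5} --a--> {q0,q1,q2,q4,q5}  [new]
{q2,q5} --b--> {q0,q1,q4,q5}  [new]
{q2,q5} --c--> {q2,q3,q4}  [new]
{q0,q1,q2,q3} --a--> {q0,q1,q2,q3,q4,q5}  [new]
{q0,q1,q2,q3} --b--> {q0,q1,q2,q3,q4,q5}  [seen]
{q0,q1,q2,q3} --c--> {q0,q1,q2,q3,q5}  [new]
{q0,q1,q2,q4,q5} --a--> {q0,q1,q2,q3,q4,q5}  [seen]
{q0,q1,q2,q4,q5} --b--> {q0,q1,q2,q3,q4,q5}  [seen]
{q0,q1,q2,q4,q5} --c--> {q0,q1,q2,q3,q4}  [new]
{q0,q1,q4,q5} --a--> {q0,q1,q2,q3,q4,q5}  [seen]
{q0,q1,q4,q5} --b--> {q0,q1,q2,q3,q4,q5}  [seen]
{q0,q1,q4,q5} --c--> {q0,q1,q2,q3,q4}  [seen]
{q2,q3,q4} --a--> {q0,q1,q2,q3,q4,q5}  [seen]
{q2,q3,q4} --b--> {q0,q1,q2,q3,q4,q5}  [seen]
{q2,q3,q4} --c--> {q0,q1,q2,q3,q4,q5}  [seen]
{q0,q1,q2,q3,q4,q5} --a--> {q0,q1,q2,q3,q4,q5}  [seen]
{q0,q1,q2,q3,q4,q5} --b--> {q0,q1,q2,q3,q4,q5}  [seen]
{q0,q1,q2,q3,q4,q5} --c--> {q0,q1,q2,q3,q4,q5}  [seen]
{q0,q1,q2,q3,q5} --a--> {q0,q1,q2,q3,q4,q5}  [seen]
{q0,q1,q2,q3,q5} --b--> {q0,q1,q2,q3,q4,q5}  [seen]
{q0,q1,q2,q3,q5} --c--> {q0,q1,q2,q3,q4,q5}  [seen]
{q0,q1,q2,q3,q4} --a--> {q0,q1,q2,q3,q4,q5}  [seen]
{q0,q1,q2,q3,q4} --b--> {q0,q1,q2,q3,q4,q5}  [seen]
{q0,q1,q2,q3,q4} --c--> {q0,q1,q2,q3,q4,q5}  [seen]
Reachable DFA states: {q0}, ∅, {q2,q5}, {q0,q1,q2,q3}, {q0,q1,q2,q4,q5}, {q0,q1,q4,q5}, {q2,q3,q4}, {q0,q1,q2,q3,q4,q5}, {q0,q1,q2,q3,q5}, {q0,q1,q2,q3,q4}.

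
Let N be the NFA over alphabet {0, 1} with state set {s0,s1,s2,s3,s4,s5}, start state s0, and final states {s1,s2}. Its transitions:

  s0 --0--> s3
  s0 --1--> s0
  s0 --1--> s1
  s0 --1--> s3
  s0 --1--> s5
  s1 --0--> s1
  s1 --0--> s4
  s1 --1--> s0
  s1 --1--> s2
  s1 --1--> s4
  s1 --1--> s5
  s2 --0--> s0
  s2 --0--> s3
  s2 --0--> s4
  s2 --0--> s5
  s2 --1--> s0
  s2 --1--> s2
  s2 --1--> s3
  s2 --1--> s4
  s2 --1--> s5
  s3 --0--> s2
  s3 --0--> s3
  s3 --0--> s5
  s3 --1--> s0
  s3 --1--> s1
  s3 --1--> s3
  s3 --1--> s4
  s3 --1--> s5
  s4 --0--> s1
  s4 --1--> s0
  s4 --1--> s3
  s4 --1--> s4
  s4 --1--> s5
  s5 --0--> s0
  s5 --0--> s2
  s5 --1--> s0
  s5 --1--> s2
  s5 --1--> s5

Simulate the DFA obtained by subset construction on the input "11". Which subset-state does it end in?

{s0,s1,s2,s3,s4,s5}

Start: {s0}.
δ(s0,1) = {s0,s1,s3,s5}.
Union: {s0,s1,s3,s5}.
After 1: {s0,s1,s3,s5}.
δ(s0,1) = {s0,s1,s3,s5}; δ(s1,1) = {s0,s2,s4,s5}; δ(s3,1) = {s0,s1,s3,s4,s5}; δ(s5,1) = {s0,s2,s5}.
Union: {s0,s1,s2,s3,s4,s5}.
After 1: {s0,s1,s2,s3,s4,s5}.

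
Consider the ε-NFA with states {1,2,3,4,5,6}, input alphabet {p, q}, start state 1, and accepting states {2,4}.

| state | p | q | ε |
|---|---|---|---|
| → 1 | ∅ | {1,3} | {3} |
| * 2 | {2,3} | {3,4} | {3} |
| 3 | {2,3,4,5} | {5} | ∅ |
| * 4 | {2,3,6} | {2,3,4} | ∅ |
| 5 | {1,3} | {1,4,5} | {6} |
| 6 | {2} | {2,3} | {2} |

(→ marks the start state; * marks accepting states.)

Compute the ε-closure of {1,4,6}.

{1,2,3,4,6}

Begin with {1,4,6}.
1 →ε {3}; add 3.
6 →ε {2}; add 2.
ε-closure = {1,2,3,4,6}.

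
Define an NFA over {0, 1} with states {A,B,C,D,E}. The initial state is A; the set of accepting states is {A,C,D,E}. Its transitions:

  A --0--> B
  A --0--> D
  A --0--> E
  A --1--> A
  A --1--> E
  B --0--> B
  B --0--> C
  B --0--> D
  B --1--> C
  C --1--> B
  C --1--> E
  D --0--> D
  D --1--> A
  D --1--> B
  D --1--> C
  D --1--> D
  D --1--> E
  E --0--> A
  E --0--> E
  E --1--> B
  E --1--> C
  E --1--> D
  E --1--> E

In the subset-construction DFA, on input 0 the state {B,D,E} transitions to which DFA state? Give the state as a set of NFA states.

δ(B,0) = {B,C,D}; δ(D,0) = {D}; δ(E,0) = {A,E}.
Union: {A,B,C,D,E}.

{A,B,C,D,E}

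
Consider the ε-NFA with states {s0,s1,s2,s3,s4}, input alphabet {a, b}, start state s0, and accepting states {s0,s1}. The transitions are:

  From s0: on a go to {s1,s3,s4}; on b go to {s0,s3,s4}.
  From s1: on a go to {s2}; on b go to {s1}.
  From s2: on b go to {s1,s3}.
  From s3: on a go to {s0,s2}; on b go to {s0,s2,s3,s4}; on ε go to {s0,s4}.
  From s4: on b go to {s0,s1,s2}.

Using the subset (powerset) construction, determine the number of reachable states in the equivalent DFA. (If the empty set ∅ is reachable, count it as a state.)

4

Start state of the DFA: {s0} (ε-closure of the NFA start).
{s0} --a--> {s0,s1,s3,s4}  [new]
{s0} --b--> {s0,s3,s4}  [new]
{s0,s1,s3,s4} --a--> {s0,s1,s2,s3,s4}  [new]
{s0,s1,s3,s4} --b--> {s0,s1,s2,s3,s4}  [seen]
{s0,s3,s4} --a--> {s0,s1,s2,s3,s4}  [seen]
{s0,s3,s4} --b--> {s0,s1,s2,s3,s4}  [seen]
{s0,s1,s2,s3,s4} --a--> {s0,s1,s2,s3,s4}  [seen]
{s0,s1,s2,s3,s4} --b--> {s0,s1,s2,s3,s4}  [seen]
Reachable DFA states: {s0}, {s0,s1,s3,s4}, {s0,s3,s4}, {s0,s1,s2,s3,s4}.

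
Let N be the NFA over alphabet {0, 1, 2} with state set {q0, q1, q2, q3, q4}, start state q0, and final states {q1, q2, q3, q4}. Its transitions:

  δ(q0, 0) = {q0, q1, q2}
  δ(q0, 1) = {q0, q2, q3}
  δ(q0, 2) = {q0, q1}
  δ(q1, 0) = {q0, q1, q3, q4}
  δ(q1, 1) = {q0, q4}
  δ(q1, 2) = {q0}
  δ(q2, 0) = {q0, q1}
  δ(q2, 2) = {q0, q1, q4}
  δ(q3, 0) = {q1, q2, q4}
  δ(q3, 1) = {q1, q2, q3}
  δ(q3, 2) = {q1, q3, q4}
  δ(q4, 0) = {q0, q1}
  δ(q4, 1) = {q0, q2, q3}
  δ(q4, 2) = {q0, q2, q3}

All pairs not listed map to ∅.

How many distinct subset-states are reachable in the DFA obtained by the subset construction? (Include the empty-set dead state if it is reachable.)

10

Start state of the DFA: {q0}.
{q0} --0--> {q0, q1, q2}  [new]
{q0} --1--> {q0, q2, q3}  [new]
{q0} --2--> {q0, q1}  [new]
{q0, q1, q2} --0--> {q0, q1, q2, q3, q4}  [new]
{q0, q1, q2} --1--> {q0, q2, q3, q4}  [new]
{q0, q1, q2} --2--> {q0, q1, q4}  [new]
{q0, q2, q3} --0--> {q0, q1, q2, q4}  [new]
{q0, q2, q3} --1--> {q0, q1, q2, q3}  [new]
{q0, q2, q3} --2--> {q0, q1, q3, q4}  [new]
{q0, q1} --0--> {q0, q1, q2, q3, q4}  [seen]
{q0, q1} --1--> {q0, q2, q3, q4}  [seen]
{q0, q1} --2--> {q0, q1}  [seen]
{q0, q1, q2, q3, q4} --0--> {q0, q1, q2, q3, q4}  [seen]
{q0, q1, q2, q3, q4} --1--> {q0, q1, q2, q3, q4}  [seen]
{q0, q1, q2, q3, q4} --2--> {q0, q1, q2, q3, q4}  [seen]
{q0, q2, q3, q4} --0--> {q0, q1, q2, q4}  [seen]
{q0, q2, q3, q4} --1--> {q0, q1, q2, q3}  [seen]
{q0, q2, q3, q4} --2--> {q0, q1, q2, q3, q4}  [seen]
{q0, q1, q4} --0--> {q0, q1, q2, q3, q4}  [seen]
{q0, q1, q4} --1--> {q0, q2, q3, q4}  [seen]
{q0, q1, q4} --2--> {q0, q1, q2, q3}  [seen]
{q0, q1, q2, q4} --0--> {q0, q1, q2, q3, q4}  [seen]
{q0, q1, q2, q4} --1--> {q0, q2, q3, q4}  [seen]
{q0, q1, q2, q4} --2--> {q0, q1, q2, q3, q4}  [seen]
{q0, q1, q2, q3} --0--> {q0, q1, q2, q3, q4}  [seen]
{q0, q1, q2, q3} --1--> {q0, q1, q2, q3, q4}  [seen]
{q0, q1, q2, q3} --2--> {q0, q1, q3, q4}  [seen]
{q0, q1, q3, q4} --0--> {q0, q1, q2, q3, q4}  [seen]
{q0, q1, q3, q4} --1--> {q0, q1, q2, q3, q4}  [seen]
{q0, q1, q3, q4} --2--> {q0, q1, q2, q3, q4}  [seen]
Reachable DFA states: {q0}, {q0, q1, q2}, {q0, q2, q3}, {q0, q1}, {q0, q1, q2, q3, q4}, {q0, q2, q3, q4}, {q0, q1, q4}, {q0, q1, q2, q4}, {q0, q1, q2, q3}, {q0, q1, q3, q4}.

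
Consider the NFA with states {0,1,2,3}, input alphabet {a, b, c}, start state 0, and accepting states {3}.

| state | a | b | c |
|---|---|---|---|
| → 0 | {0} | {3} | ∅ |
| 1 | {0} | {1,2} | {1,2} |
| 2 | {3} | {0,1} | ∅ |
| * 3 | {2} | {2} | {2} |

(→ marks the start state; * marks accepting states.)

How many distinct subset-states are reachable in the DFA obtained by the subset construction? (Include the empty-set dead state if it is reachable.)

Start state of the DFA: {0}.
{0} --a--> {0}  [seen]
{0} --b--> {3}  [new]
{0} --c--> ∅  [new]
{3} --a--> {2}  [new]
{3} --b--> {2}  [seen]
{3} --c--> {2}  [seen]
∅ --a--> ∅  [seen]
∅ --b--> ∅  [seen]
∅ --c--> ∅  [seen]
{2} --a--> {3}  [seen]
{2} --b--> {0,1}  [new]
{2} --c--> ∅  [seen]
{0,1} --a--> {0}  [seen]
{0,1} --b--> {1,2,3}  [new]
{0,1} --c--> {1,2}  [new]
{1,2,3} --a--> {0,2,3}  [new]
{1,2,3} --b--> {0,1,2}  [new]
{1,2,3} --c--> {1,2}  [seen]
{1,2} --a--> {0,3}  [new]
{1,2} --b--> {0,1,2}  [seen]
{1,2} --c--> {1,2}  [seen]
{0,2,3} --a--> {0,2,3}  [seen]
{0,2,3} --b--> {0,1,2,3}  [new]
{0,2,3} --c--> {2}  [seen]
{0,1,2} --a--> {0,3}  [seen]
{0,1,2} --b--> {0,1,2,3}  [seen]
{0,1,2} --c--> {1,2}  [seen]
{0,3} --a--> {0,2}  [new]
{0,3} --b--> {2,3}  [new]
{0,3} --c--> {2}  [seen]
{0,1,2,3} --a--> {0,2,3}  [seen]
{0,1,2,3} --b--> {0,1,2,3}  [seen]
{0,1,2,3} --c--> {1,2}  [seen]
{0,2} --a--> {0,3}  [seen]
{0,2} --b--> {0,1,3}  [new]
{0,2} --c--> ∅  [seen]
{2,3} --a--> {2,3}  [seen]
{2,3} --b--> {0,1,2}  [seen]
{2,3} --c--> {2}  [seen]
{0,1,3} --a--> {0,2}  [seen]
{0,1,3} --b--> {1,2,3}  [seen]
{0,1,3} --c--> {1,2}  [seen]
Reachable DFA states: {0}, {3}, ∅, {2}, {0,1}, {1,2,3}, {1,2}, {0,2,3}, {0,1,2}, {0,3}, {0,1,2,3}, {0,2}, {2,3}, {0,1,3}.

14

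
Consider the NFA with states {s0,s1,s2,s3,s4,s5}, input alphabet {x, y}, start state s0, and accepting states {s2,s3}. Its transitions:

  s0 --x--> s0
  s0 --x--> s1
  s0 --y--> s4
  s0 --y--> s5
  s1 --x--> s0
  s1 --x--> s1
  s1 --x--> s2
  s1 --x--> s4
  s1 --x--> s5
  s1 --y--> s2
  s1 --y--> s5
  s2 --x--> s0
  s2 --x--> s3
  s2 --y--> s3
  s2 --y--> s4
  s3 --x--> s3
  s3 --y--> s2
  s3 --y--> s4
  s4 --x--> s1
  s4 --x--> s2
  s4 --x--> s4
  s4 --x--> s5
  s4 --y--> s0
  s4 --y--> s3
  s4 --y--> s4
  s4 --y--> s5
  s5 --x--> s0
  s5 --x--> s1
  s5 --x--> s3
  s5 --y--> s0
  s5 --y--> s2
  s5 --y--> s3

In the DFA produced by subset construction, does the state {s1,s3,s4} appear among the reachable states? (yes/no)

no

Start state of the DFA: {s0}.
{s0} --x--> {s0,s1}  [new]
{s0} --y--> {s4,s5}  [new]
{s0,s1} --x--> {s0,s1,s2,s4,s5}  [new]
{s0,s1} --y--> {s2,s4,s5}  [new]
{s4,s5} --x--> {s0,s1,s2,s3,s4,s5}  [new]
{s4,s5} --y--> {s0,s2,s3,s4,s5}  [new]
{s0,s1,s2,s4,s5} --x--> {s0,s1,s2,s3,s4,s5}  [seen]
{s0,s1,s2,s4,s5} --y--> {s0,s2,s3,s4,s5}  [seen]
{s2,s4,s5} --x--> {s0,s1,s2,s3,s4,s5}  [seen]
{s2,s4,s5} --y--> {s0,s2,s3,s4,s5}  [seen]
{s0,s1,s2,s3,s4,s5} --x--> {s0,s1,s2,s3,s4,s5}  [seen]
{s0,s1,s2,s3,s4,s5} --y--> {s0,s2,s3,s4,s5}  [seen]
{s0,s2,s3,s4,s5} --x--> {s0,s1,s2,s3,s4,s5}  [seen]
{s0,s2,s3,s4,s5} --y--> {s0,s2,s3,s4,s5}  [seen]
Reachable DFA states: {s0}, {s0,s1}, {s4,s5}, {s0,s1,s2,s4,s5}, {s2,s4,s5}, {s0,s1,s2,s3,s4,s5}, {s0,s2,s3,s4,s5}.
{s1,s3,s4} is not among them.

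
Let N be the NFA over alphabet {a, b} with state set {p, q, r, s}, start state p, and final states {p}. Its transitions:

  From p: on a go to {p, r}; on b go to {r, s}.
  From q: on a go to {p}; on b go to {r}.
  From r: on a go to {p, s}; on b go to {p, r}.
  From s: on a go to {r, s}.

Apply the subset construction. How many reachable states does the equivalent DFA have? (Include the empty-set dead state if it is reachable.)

Start state of the DFA: {p}.
{p} --a--> {p, r}  [new]
{p} --b--> {r, s}  [new]
{p, r} --a--> {p, r, s}  [new]
{p, r} --b--> {p, r, s}  [seen]
{r, s} --a--> {p, r, s}  [seen]
{r, s} --b--> {p, r}  [seen]
{p, r, s} --a--> {p, r, s}  [seen]
{p, r, s} --b--> {p, r, s}  [seen]
Reachable DFA states: {p}, {p, r}, {r, s}, {p, r, s}.

4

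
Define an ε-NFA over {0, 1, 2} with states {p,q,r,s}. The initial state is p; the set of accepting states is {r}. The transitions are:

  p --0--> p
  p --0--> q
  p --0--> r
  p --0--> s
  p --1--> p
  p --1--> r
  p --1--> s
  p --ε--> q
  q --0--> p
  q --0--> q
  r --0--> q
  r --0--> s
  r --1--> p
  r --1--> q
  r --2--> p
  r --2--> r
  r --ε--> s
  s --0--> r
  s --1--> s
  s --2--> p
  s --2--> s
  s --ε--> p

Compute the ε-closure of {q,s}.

Begin with {q,s}.
s →ε {p}; add p.
ε-closure = {p,q,s}.

{p,q,s}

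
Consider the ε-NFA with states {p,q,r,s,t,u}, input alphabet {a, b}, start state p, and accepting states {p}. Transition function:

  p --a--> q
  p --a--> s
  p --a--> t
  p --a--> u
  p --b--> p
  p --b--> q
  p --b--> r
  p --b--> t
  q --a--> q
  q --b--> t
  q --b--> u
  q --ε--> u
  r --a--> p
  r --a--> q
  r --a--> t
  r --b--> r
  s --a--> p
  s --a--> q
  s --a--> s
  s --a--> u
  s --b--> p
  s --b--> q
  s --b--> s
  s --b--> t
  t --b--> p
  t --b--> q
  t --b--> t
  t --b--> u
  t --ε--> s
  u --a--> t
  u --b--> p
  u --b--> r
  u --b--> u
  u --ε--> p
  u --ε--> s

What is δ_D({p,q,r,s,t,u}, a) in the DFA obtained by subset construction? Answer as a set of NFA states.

δ(p,a) = {q,s,t,u}; δ(q,a) = {q}; δ(r,a) = {p,q,t}; δ(s,a) = {p,q,s,u}; δ(t,a) = ∅; δ(u,a) = {t}.
Union: {p,q,s,t,u}.

{p,q,s,t,u}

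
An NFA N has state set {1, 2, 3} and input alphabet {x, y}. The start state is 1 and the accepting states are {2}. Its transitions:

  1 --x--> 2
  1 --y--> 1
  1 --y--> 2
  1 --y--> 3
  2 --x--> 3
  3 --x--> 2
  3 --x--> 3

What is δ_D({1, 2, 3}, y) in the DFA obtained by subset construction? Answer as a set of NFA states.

{1, 2, 3}

δ(1,y) = {1, 2, 3}; δ(2,y) = ∅; δ(3,y) = ∅.
Union: {1, 2, 3}.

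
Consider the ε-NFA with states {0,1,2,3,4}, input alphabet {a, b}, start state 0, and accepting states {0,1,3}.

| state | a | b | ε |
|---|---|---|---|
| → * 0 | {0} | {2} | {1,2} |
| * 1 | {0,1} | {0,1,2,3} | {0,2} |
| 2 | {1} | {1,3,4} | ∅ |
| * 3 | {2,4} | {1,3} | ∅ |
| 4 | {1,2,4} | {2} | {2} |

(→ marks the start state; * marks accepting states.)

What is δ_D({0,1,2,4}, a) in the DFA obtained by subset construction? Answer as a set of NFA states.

δ(0,a) = {0}; δ(1,a) = {0,1}; δ(2,a) = {1}; δ(4,a) = {1,2,4}.
Union: {0,1,2,4}.

{0,1,2,4}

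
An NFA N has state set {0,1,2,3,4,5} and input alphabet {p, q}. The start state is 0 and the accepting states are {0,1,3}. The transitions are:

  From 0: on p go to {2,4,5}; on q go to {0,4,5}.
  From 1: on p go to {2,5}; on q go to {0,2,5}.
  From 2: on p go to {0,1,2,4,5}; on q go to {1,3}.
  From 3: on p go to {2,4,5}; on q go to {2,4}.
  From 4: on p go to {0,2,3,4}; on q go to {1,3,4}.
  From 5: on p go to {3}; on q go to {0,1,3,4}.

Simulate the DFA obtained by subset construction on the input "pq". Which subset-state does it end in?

{0,1,3,4}

Start: {0}.
δ(0,p) = {2,4,5}.
Union: {2,4,5}.
After p: {2,4,5}.
δ(2,q) = {1,3}; δ(4,q) = {1,3,4}; δ(5,q) = {0,1,3,4}.
Union: {0,1,3,4}.
After q: {0,1,3,4}.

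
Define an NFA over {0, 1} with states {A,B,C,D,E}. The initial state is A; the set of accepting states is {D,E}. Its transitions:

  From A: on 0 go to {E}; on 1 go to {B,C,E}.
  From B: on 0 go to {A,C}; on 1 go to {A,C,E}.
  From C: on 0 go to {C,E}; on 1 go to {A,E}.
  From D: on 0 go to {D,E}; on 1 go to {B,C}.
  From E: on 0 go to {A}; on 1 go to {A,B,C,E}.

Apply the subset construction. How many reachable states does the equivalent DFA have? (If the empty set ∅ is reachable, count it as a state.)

Start state of the DFA: {A}.
{A} --0--> {E}  [new]
{A} --1--> {B,C,E}  [new]
{E} --0--> {A}  [seen]
{E} --1--> {A,B,C,E}  [new]
{B,C,E} --0--> {A,C,E}  [new]
{B,C,E} --1--> {A,B,C,E}  [seen]
{A,B,C,E} --0--> {A,C,E}  [seen]
{A,B,C,E} --1--> {A,B,C,E}  [seen]
{A,C,E} --0--> {A,C,E}  [seen]
{A,C,E} --1--> {A,B,C,E}  [seen]
Reachable DFA states: {A}, {E}, {B,C,E}, {A,B,C,E}, {A,C,E}.

5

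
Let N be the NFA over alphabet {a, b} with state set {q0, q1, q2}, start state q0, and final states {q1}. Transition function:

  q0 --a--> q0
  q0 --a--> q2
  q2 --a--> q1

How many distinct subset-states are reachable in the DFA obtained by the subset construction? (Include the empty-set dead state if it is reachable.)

Start state of the DFA: {q0}.
{q0} --a--> {q0, q2}  [new]
{q0} --b--> ∅  [new]
{q0, q2} --a--> {q0, q1, q2}  [new]
{q0, q2} --b--> ∅  [seen]
∅ --a--> ∅  [seen]
∅ --b--> ∅  [seen]
{q0, q1, q2} --a--> {q0, q1, q2}  [seen]
{q0, q1, q2} --b--> ∅  [seen]
Reachable DFA states: {q0}, {q0, q2}, ∅, {q0, q1, q2}.

4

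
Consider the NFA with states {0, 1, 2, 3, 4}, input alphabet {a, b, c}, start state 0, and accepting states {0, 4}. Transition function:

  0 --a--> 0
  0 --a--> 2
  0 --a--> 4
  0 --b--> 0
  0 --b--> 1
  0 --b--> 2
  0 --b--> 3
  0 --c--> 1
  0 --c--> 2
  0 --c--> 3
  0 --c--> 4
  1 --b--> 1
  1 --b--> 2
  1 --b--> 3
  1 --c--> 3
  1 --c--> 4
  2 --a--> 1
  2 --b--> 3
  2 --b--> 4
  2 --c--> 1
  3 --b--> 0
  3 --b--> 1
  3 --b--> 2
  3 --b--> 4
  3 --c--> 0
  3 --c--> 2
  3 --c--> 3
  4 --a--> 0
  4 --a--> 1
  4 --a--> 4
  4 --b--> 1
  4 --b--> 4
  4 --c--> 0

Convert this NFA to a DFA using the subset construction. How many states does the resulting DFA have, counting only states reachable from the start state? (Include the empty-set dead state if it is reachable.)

Start state of the DFA: {0}.
{0} --a--> {0, 2, 4}  [new]
{0} --b--> {0, 1, 2, 3}  [new]
{0} --c--> {1, 2, 3, 4}  [new]
{0, 2, 4} --a--> {0, 1, 2, 4}  [new]
{0, 2, 4} --b--> {0, 1, 2, 3, 4}  [new]
{0, 2, 4} --c--> {0, 1, 2, 3, 4}  [seen]
{0, 1, 2, 3} --a--> {0, 1, 2, 4}  [seen]
{0, 1, 2, 3} --b--> {0, 1, 2, 3, 4}  [seen]
{0, 1, 2, 3} --c--> {0, 1, 2, 3, 4}  [seen]
{1, 2, 3, 4} --a--> {0, 1, 4}  [new]
{1, 2, 3, 4} --b--> {0, 1, 2, 3, 4}  [seen]
{1, 2, 3, 4} --c--> {0, 1, 2, 3, 4}  [seen]
{0, 1, 2, 4} --a--> {0, 1, 2, 4}  [seen]
{0, 1, 2, 4} --b--> {0, 1, 2, 3, 4}  [seen]
{0, 1, 2, 4} --c--> {0, 1, 2, 3, 4}  [seen]
{0, 1, 2, 3, 4} --a--> {0, 1, 2, 4}  [seen]
{0, 1, 2, 3, 4} --b--> {0, 1, 2, 3, 4}  [seen]
{0, 1, 2, 3, 4} --c--> {0, 1, 2, 3, 4}  [seen]
{0, 1, 4} --a--> {0, 1, 2, 4}  [seen]
{0, 1, 4} --b--> {0, 1, 2, 3, 4}  [seen]
{0, 1, 4} --c--> {0, 1, 2, 3, 4}  [seen]
Reachable DFA states: {0}, {0, 2, 4}, {0, 1, 2, 3}, {1, 2, 3, 4}, {0, 1, 2, 4}, {0, 1, 2, 3, 4}, {0, 1, 4}.

7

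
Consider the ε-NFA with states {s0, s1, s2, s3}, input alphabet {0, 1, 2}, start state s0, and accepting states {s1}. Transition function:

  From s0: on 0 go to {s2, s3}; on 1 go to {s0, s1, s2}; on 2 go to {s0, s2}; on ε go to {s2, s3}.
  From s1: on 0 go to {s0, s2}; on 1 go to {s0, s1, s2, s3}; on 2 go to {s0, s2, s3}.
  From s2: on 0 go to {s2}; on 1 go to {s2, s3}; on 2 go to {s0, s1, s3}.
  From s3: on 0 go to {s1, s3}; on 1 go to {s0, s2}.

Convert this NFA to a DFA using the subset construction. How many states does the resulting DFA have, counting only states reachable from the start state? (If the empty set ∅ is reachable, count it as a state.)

Start state of the DFA: {s0, s2, s3} (ε-closure of the NFA start).
{s0, s2, s3} --0--> {s1, s2, s3}  [new]
{s0, s2, s3} --1--> {s0, s1, s2, s3}  [new]
{s0, s2, s3} --2--> {s0, s1, s2, s3}  [seen]
{s1, s2, s3} --0--> {s0, s1, s2, s3}  [seen]
{s1, s2, s3} --1--> {s0, s1, s2, s3}  [seen]
{s1, s2, s3} --2--> {s0, s1, s2, s3}  [seen]
{s0, s1, s2, s3} --0--> {s0, s1, s2, s3}  [seen]
{s0, s1, s2, s3} --1--> {s0, s1, s2, s3}  [seen]
{s0, s1, s2, s3} --2--> {s0, s1, s2, s3}  [seen]
Reachable DFA states: {s0, s2, s3}, {s1, s2, s3}, {s0, s1, s2, s3}.

3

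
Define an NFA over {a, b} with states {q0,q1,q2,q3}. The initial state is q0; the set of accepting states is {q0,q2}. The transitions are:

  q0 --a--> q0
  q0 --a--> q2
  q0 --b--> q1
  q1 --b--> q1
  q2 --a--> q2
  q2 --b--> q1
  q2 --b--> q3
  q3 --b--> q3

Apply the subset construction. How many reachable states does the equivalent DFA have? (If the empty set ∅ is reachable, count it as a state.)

Start state of the DFA: {q0}.
{q0} --a--> {q0,q2}  [new]
{q0} --b--> {q1}  [new]
{q0,q2} --a--> {q0,q2}  [seen]
{q0,q2} --b--> {q1,q3}  [new]
{q1} --a--> ∅  [new]
{q1} --b--> {q1}  [seen]
{q1,q3} --a--> ∅  [seen]
{q1,q3} --b--> {q1,q3}  [seen]
∅ --a--> ∅  [seen]
∅ --b--> ∅  [seen]
Reachable DFA states: {q0}, {q0,q2}, {q1}, {q1,q3}, ∅.

5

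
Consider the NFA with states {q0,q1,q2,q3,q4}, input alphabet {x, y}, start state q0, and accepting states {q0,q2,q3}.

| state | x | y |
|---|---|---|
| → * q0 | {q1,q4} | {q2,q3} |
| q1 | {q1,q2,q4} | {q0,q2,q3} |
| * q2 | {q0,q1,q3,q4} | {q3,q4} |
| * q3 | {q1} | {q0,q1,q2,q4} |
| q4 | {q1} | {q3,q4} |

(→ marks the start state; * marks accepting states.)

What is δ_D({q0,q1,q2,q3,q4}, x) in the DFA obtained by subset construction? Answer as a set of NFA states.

{q0,q1,q2,q3,q4}

δ(q0,x) = {q1,q4}; δ(q1,x) = {q1,q2,q4}; δ(q2,x) = {q0,q1,q3,q4}; δ(q3,x) = {q1}; δ(q4,x) = {q1}.
Union: {q0,q1,q2,q3,q4}.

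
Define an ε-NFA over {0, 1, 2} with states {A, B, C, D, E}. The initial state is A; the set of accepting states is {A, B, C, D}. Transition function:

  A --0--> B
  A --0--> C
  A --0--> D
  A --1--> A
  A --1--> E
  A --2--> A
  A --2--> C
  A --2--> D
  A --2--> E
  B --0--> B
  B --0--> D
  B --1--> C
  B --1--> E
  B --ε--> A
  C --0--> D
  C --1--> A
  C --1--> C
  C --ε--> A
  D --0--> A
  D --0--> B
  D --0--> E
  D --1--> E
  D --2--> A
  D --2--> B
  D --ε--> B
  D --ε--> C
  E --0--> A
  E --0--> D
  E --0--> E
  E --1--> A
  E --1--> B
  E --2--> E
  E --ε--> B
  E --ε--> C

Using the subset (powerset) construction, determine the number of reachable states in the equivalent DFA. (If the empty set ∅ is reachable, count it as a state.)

Start state of the DFA: {A} (ε-closure of the NFA start).
{A} --0--> {A, B, C, D}  [new]
{A} --1--> {A, B, C, E}  [new]
{A} --2--> {A, B, C, D, E}  [new]
{A, B, C, D} --0--> {A, B, C, D, E}  [seen]
{A, B, C, D} --1--> {A, B, C, E}  [seen]
{A, B, C, D} --2--> {A, B, C, D, E}  [seen]
{A, B, C, E} --0--> {A, B, C, D, E}  [seen]
{A, B, C, E} --1--> {A, B, C, E}  [seen]
{A, B, C, E} --2--> {A, B, C, D, E}  [seen]
{A, B, C, D, E} --0--> {A, B, C, D, E}  [seen]
{A, B, C, D, E} --1--> {A, B, C, E}  [seen]
{A, B, C, D, E} --2--> {A, B, C, D, E}  [seen]
Reachable DFA states: {A}, {A, B, C, D}, {A, B, C, E}, {A, B, C, D, E}.

4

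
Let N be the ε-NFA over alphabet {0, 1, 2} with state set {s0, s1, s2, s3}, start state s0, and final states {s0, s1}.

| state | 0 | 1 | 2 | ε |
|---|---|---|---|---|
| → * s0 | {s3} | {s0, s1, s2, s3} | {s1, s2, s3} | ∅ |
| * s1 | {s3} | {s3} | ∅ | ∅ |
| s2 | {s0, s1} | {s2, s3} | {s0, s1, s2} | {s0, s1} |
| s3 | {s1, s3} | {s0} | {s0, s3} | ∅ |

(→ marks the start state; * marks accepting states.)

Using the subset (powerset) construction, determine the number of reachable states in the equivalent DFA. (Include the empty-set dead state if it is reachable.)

Start state of the DFA: {s0} (ε-closure of the NFA start).
{s0} --0--> {s3}  [new]
{s0} --1--> {s0, s1, s2, s3}  [new]
{s0} --2--> {s0, s1, s2, s3}  [seen]
{s3} --0--> {s1, s3}  [new]
{s3} --1--> {s0}  [seen]
{s3} --2--> {s0, s3}  [new]
{s0, s1, s2, s3} --0--> {s0, s1, s3}  [new]
{s0, s1, s2, s3} --1--> {s0, s1, s2, s3}  [seen]
{s0, s1, s2, s3} --2--> {s0, s1, s2, s3}  [seen]
{s1, s3} --0--> {s1, s3}  [seen]
{s1, s3} --1--> {s0, s3}  [seen]
{s1, s3} --2--> {s0, s3}  [seen]
{s0, s3} --0--> {s1, s3}  [seen]
{s0, s3} --1--> {s0, s1, s2, s3}  [seen]
{s0, s3} --2--> {s0, s1, s2, s3}  [seen]
{s0, s1, s3} --0--> {s1, s3}  [seen]
{s0, s1, s3} --1--> {s0, s1, s2, s3}  [seen]
{s0, s1, s3} --2--> {s0, s1, s2, s3}  [seen]
Reachable DFA states: {s0}, {s3}, {s0, s1, s2, s3}, {s1, s3}, {s0, s3}, {s0, s1, s3}.

6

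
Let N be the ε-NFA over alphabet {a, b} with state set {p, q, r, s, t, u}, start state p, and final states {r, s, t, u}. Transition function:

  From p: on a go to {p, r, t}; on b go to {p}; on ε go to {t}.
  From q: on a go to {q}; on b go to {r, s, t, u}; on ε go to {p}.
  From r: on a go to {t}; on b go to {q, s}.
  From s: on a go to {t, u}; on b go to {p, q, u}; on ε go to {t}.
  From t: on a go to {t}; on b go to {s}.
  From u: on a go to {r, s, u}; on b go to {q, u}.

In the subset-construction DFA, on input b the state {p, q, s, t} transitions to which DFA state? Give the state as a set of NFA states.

δ(p,b) = {p}; δ(q,b) = {r, s, t, u}; δ(s,b) = {p, q, u}; δ(t,b) = {s}.
Union: {p, q, r, s, t, u}.

{p, q, r, s, t, u}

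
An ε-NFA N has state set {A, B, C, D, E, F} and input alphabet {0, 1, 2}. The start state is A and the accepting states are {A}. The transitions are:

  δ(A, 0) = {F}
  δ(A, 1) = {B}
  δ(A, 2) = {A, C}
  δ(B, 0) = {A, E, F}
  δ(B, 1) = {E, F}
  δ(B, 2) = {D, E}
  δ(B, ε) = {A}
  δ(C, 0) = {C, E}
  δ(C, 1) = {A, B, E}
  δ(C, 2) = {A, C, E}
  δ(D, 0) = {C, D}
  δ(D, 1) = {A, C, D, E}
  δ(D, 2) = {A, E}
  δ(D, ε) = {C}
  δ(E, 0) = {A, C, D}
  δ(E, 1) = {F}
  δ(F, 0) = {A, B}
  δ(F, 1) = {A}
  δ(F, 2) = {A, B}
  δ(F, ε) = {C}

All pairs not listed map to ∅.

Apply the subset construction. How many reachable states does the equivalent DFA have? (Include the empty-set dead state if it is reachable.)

14

Start state of the DFA: {A} (ε-closure of the NFA start).
{A} --0--> {C, F}  [new]
{A} --1--> {A, B}  [new]
{A} --2--> {A, C}  [new]
{C, F} --0--> {A, B, C, E}  [new]
{C, F} --1--> {A, B, E}  [new]
{C, F} --2--> {A, B, C, E}  [seen]
{A, B} --0--> {A, C, E, F}  [new]
{A, B} --1--> {A, B, C, E, F}  [new]
{A, B} --2--> {A, C, D, E}  [new]
{A, C} --0--> {C, E, F}  [new]
{A, C} --1--> {A, B, E}  [seen]
{A, C} --2--> {A, C, E}  [new]
{A, B, C, E} --0--> {A, C, D, E, F}  [new]
{A, B, C, E} --1--> {A, B, C, E, F}  [seen]
{A, B, C, E} --2--> {A, C, D, E}  [seen]
{A, B, E} --0--> {A, C, D, E, F}  [seen]
{A, B, E} --1--> {A, B, C, E, F}  [seen]
{A, B, E} --2--> {A, C, D, E}  [seen]
{A, C, E, F} --0--> {A, B, C, D, E, F}  [new]
{A, C, E, F} --1--> {A, B, C, E, F}  [seen]
{A, C, E, F} --2--> {A, B, C, E}  [seen]
{A, B, C, E, F} --0--> {A, B, C, D, E, F}  [seen]
{A, B, C, E, F} --1--> {A, B, C, E, F}  [seen]
{A, B, C, E, F} --2--> {A, B, C, D, E}  [new]
{A, C, D, E} --0--> {A, C, D, E, F}  [seen]
{A, C, D, E} --1--> {A, B, C, D, E, F}  [seen]
{A, C, D, E} --2--> {A, C, E}  [seen]
{C, E, F} --0--> {A, B, C, D, E}  [seen]
{C, E, F} --1--> {A, B, C, E, F}  [seen]
{C, E, F} --2--> {A, B, C, E}  [seen]
{A, C, E} --0--> {A, C, D, E, F}  [seen]
{A, C, E} --1--> {A, B, C, E, F}  [seen]
{A, C, E} --2--> {A, C, E}  [seen]
{A, C, D, E, F} --0--> {A, B, C, D, E, F}  [seen]
{A, C, D, E, F} --1--> {A, B, C, D, E, F}  [seen]
{A, C, D, E, F} --2--> {A, B, C, E}  [seen]
{A, B, C, D, E, F} --0--> {A, B, C, D, E, F}  [seen]
{A, B, C, D, E, F} --1--> {A, B, C, D, E, F}  [seen]
{A, B, C, D, E, F} --2--> {A, B, C, D, E}  [seen]
{A, B, C, D, E} --0--> {A, C, D, E, F}  [seen]
{A, B, C, D, E} --1--> {A, B, C, D, E, F}  [seen]
{A, B, C, D, E} --2--> {A, C, D, E}  [seen]
Reachable DFA states: {A}, {C, F}, {A, B}, {A, C}, {A, B, C, E}, {A, B, E}, {A, C, E, F}, {A, B, C, E, F}, {A, C, D, E}, {C, E, F}, {A, C, E}, {A, C, D, E, F}, {A, B, C, D, E, F}, {A, B, C, D, E}.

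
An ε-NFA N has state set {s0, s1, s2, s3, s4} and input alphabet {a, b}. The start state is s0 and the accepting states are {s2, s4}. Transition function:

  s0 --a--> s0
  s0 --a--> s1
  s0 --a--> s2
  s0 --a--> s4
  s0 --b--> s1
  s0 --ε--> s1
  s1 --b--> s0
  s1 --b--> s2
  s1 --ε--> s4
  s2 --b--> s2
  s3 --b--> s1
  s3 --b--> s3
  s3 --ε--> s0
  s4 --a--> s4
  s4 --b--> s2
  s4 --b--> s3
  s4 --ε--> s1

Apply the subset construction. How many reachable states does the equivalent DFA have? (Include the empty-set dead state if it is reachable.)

3

Start state of the DFA: {s0, s1, s4} (ε-closure of the NFA start).
{s0, s1, s4} --a--> {s0, s1, s2, s4}  [new]
{s0, s1, s4} --b--> {s0, s1, s2, s3, s4}  [new]
{s0, s1, s2, s4} --a--> {s0, s1, s2, s4}  [seen]
{s0, s1, s2, s4} --b--> {s0, s1, s2, s3, s4}  [seen]
{s0, s1, s2, s3, s4} --a--> {s0, s1, s2, s4}  [seen]
{s0, s1, s2, s3, s4} --b--> {s0, s1, s2, s3, s4}  [seen]
Reachable DFA states: {s0, s1, s4}, {s0, s1, s2, s4}, {s0, s1, s2, s3, s4}.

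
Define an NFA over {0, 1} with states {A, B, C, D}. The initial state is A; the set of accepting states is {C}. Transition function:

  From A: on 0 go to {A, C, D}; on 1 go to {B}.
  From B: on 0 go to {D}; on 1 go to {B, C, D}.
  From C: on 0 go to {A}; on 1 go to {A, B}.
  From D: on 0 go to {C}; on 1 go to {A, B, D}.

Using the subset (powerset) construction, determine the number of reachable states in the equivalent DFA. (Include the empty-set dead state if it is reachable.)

9

Start state of the DFA: {A}.
{A} --0--> {A, C, D}  [new]
{A} --1--> {B}  [new]
{A, C, D} --0--> {A, C, D}  [seen]
{A, C, D} --1--> {A, B, D}  [new]
{B} --0--> {D}  [new]
{B} --1--> {B, C, D}  [new]
{A, B, D} --0--> {A, C, D}  [seen]
{A, B, D} --1--> {A, B, C, D}  [new]
{D} --0--> {C}  [new]
{D} --1--> {A, B, D}  [seen]
{B, C, D} --0--> {A, C, D}  [seen]
{B, C, D} --1--> {A, B, C, D}  [seen]
{A, B, C, D} --0--> {A, C, D}  [seen]
{A, B, C, D} --1--> {A, B, C, D}  [seen]
{C} --0--> {A}  [seen]
{C} --1--> {A, B}  [new]
{A, B} --0--> {A, C, D}  [seen]
{A, B} --1--> {B, C, D}  [seen]
Reachable DFA states: {A}, {A, C, D}, {B}, {A, B, D}, {D}, {B, C, D}, {A, B, C, D}, {C}, {A, B}.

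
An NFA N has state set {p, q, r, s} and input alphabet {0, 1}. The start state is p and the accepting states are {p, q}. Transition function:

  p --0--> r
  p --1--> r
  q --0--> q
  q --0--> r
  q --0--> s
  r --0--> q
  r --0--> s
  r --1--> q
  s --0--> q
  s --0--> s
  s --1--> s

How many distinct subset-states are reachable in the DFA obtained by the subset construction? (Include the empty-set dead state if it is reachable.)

7

Start state of the DFA: {p}.
{p} --0--> {r}  [new]
{p} --1--> {r}  [seen]
{r} --0--> {q, s}  [new]
{r} --1--> {q}  [new]
{q, s} --0--> {q, r, s}  [new]
{q, s} --1--> {s}  [new]
{q} --0--> {q, r, s}  [seen]
{q} --1--> ∅  [new]
{q, r, s} --0--> {q, r, s}  [seen]
{q, r, s} --1--> {q, s}  [seen]
{s} --0--> {q, s}  [seen]
{s} --1--> {s}  [seen]
∅ --0--> ∅  [seen]
∅ --1--> ∅  [seen]
Reachable DFA states: {p}, {r}, {q, s}, {q}, {q, r, s}, {s}, ∅.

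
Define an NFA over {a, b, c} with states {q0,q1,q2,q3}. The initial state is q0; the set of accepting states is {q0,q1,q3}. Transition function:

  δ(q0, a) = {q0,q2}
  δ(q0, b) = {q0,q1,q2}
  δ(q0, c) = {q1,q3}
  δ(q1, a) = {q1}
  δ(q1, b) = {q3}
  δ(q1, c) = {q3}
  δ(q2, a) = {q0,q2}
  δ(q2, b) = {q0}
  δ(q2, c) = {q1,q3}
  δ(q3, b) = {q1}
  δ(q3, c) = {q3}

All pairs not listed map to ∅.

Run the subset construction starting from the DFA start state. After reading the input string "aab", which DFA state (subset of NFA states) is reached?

Start: {q0}.
δ(q0,a) = {q0,q2}.
Union: {q0,q2}.
After a: {q0,q2}.
δ(q0,a) = {q0,q2}; δ(q2,a) = {q0,q2}.
Union: {q0,q2}.
After a: {q0,q2}.
δ(q0,b) = {q0,q1,q2}; δ(q2,b) = {q0}.
Union: {q0,q1,q2}.
After b: {q0,q1,q2}.

{q0,q1,q2}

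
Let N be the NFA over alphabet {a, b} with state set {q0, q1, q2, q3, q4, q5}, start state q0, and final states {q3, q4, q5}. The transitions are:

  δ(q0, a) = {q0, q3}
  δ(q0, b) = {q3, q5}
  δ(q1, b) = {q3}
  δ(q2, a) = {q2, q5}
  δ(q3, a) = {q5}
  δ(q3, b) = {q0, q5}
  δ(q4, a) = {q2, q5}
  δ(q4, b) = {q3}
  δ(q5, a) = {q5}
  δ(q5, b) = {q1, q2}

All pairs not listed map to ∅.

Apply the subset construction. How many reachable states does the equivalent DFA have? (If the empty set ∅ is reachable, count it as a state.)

Start state of the DFA: {q0}.
{q0} --a--> {q0, q3}  [new]
{q0} --b--> {q3, q5}  [new]
{q0, q3} --a--> {q0, q3, q5}  [new]
{q0, q3} --b--> {q0, q3, q5}  [seen]
{q3, q5} --a--> {q5}  [new]
{q3, q5} --b--> {q0, q1, q2, q5}  [new]
{q0, q3, q5} --a--> {q0, q3, q5}  [seen]
{q0, q3, q5} --b--> {q0, q1, q2, q3, q5}  [new]
{q5} --a--> {q5}  [seen]
{q5} --b--> {q1, q2}  [new]
{q0, q1, q2, q5} --a--> {q0, q2, q3, q5}  [new]
{q0, q1, q2, q5} --b--> {q1, q2, q3, q5}  [new]
{q0, q1, q2, q3, q5} --a--> {q0, q2, q3, q5}  [seen]
{q0, q1, q2, q3, q5} --b--> {q0, q1, q2, q3, q5}  [seen]
{q1, q2} --a--> {q2, q5}  [new]
{q1, q2} --b--> {q3}  [new]
{q0, q2, q3, q5} --a--> {q0, q2, q3, q5}  [seen]
{q0, q2, q3, q5} --b--> {q0, q1, q2, q3, q5}  [seen]
{q1, q2, q3, q5} --a--> {q2, q5}  [seen]
{q1, q2, q3, q5} --b--> {q0, q1, q2, q3, q5}  [seen]
{q2, q5} --a--> {q2, q5}  [seen]
{q2, q5} --b--> {q1, q2}  [seen]
{q3} --a--> {q5}  [seen]
{q3} --b--> {q0, q5}  [new]
{q0, q5} --a--> {q0, q3, q5}  [seen]
{q0, q5} --b--> {q1, q2, q3, q5}  [seen]
Reachable DFA states: {q0}, {q0, q3}, {q3, q5}, {q0, q3, q5}, {q5}, {q0, q1, q2, q5}, {q0, q1, q2, q3, q5}, {q1, q2}, {q0, q2, q3, q5}, {q1, q2, q3, q5}, {q2, q5}, {q3}, {q0, q5}.

13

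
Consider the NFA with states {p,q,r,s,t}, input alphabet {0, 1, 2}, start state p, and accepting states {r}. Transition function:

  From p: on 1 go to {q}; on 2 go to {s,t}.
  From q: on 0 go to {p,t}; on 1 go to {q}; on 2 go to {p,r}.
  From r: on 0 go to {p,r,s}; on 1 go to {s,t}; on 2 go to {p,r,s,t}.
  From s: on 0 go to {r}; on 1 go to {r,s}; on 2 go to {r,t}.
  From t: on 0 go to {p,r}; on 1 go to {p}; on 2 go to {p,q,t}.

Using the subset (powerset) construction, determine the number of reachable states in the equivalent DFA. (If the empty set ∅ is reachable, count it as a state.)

16

Start state of the DFA: {p}.
{p} --0--> ∅  [new]
{p} --1--> {q}  [new]
{p} --2--> {s,t}  [new]
∅ --0--> ∅  [seen]
∅ --1--> ∅  [seen]
∅ --2--> ∅  [seen]
{q} --0--> {p,t}  [new]
{q} --1--> {q}  [seen]
{q} --2--> {p,r}  [new]
{s,t} --0--> {p,r}  [seen]
{s,t} --1--> {p,r,s}  [new]
{s,t} --2--> {p,q,r,t}  [new]
{p,t} --0--> {p,r}  [seen]
{p,t} --1--> {p,q}  [new]
{p,t} --2--> {p,q,s,t}  [new]
{p,r} --0--> {p,r,s}  [seen]
{p,r} --1--> {q,s,t}  [new]
{p,r} --2--> {p,r,s,t}  [new]
{p,r,s} --0--> {p,r,s}  [seen]
{p,r,s} --1--> {q,r,s,t}  [new]
{p,r,s} --2--> {p,r,s,t}  [seen]
{p,q,r,t} --0--> {p,r,s,t}  [seen]
{p,q,r,t} --1--> {p,q,s,t}  [seen]
{p,q,r,t} --2--> {p,q,r,s,t}  [new]
{p,q} --0--> {p,t}  [seen]
{p,q} --1--> {q}  [seen]
{p,q} --2--> {p,r,s,t}  [seen]
{p,q,s,t} --0--> {p,r,t}  [new]
{p,q,s,t} --1--> {p,q,r,s}  [new]
{p,q,s,t} --2--> {p,q,r,s,t}  [seen]
{q,s,t} --0--> {p,r,t}  [seen]
{q,s,t} --1--> {p,q,r,s}  [seen]
{q,s,t} --2--> {p,q,r,t}  [seen]
{p,r,s,t} --0--> {p,r,s}  [seen]
{p,r,s,t} --1--> {p,q,r,s,t}  [seen]
{p,r,s,t} --2--> {p,q,r,s,t}  [seen]
{q,r,s,t} --0--> {p,r,s,t}  [seen]
{q,r,s,t} --1--> {p,q,r,s,t}  [seen]
{q,r,s,t} --2--> {p,q,r,s,t}  [seen]
{p,q,r,s,t} --0--> {p,r,s,t}  [seen]
{p,q,r,s,t} --1--> {p,q,r,s,t}  [seen]
{p,q,r,s,t} --2--> {p,q,r,s,t}  [seen]
{p,r,t} --0--> {p,r,s}  [seen]
{p,r,t} --1--> {p,q,s,t}  [seen]
{p,r,t} --2--> {p,q,r,s,t}  [seen]
{p,q,r,s} --0--> {p,r,s,t}  [seen]
{p,q,r,s} --1--> {q,r,s,t}  [seen]
{p,q,r,s} --2--> {p,r,s,t}  [seen]
Reachable DFA states: {p}, ∅, {q}, {s,t}, {p,t}, {p,r}, {p,r,s}, {p,q,r,t}, {p,q}, {p,q,s,t}, {q,s,t}, {p,r,s,t}, {q,r,s,t}, {p,q,r,s,t}, {p,r,t}, {p,q,r,s}.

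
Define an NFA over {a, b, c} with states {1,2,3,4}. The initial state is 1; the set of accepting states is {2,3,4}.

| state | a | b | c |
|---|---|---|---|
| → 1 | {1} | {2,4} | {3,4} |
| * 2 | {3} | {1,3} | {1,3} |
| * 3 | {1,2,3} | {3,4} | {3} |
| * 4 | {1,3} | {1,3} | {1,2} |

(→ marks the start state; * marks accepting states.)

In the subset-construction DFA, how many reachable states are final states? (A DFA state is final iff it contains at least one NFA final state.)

Start state of the DFA: {1}.
{1} --a--> {1}  [seen]
{1} --b--> {2,4}  [new]
{1} --c--> {3,4}  [new]
{2,4} --a--> {1,3}  [new]
{2,4} --b--> {1,3}  [seen]
{2,4} --c--> {1,2,3}  [new]
{3,4} --a--> {1,2,3}  [seen]
{3,4} --b--> {1,3,4}  [new]
{3,4} --c--> {1,2,3}  [seen]
{1,3} --a--> {1,2,3}  [seen]
{1,3} --b--> {2,3,4}  [new]
{1,3} --c--> {3,4}  [seen]
{1,2,3} --a--> {1,2,3}  [seen]
{1,2,3} --b--> {1,2,3,4}  [new]
{1,2,3} --c--> {1,3,4}  [seen]
{1,3,4} --a--> {1,2,3}  [seen]
{1,3,4} --b--> {1,2,3,4}  [seen]
{1,3,4} --c--> {1,2,3,4}  [seen]
{2,3,4} --a--> {1,2,3}  [seen]
{2,3,4} --b--> {1,3,4}  [seen]
{2,3,4} --c--> {1,2,3}  [seen]
{1,2,3,4} --a--> {1,2,3}  [seen]
{1,2,3,4} --b--> {1,2,3,4}  [seen]
{1,2,3,4} --c--> {1,2,3,4}  [seen]
Reachable DFA states: {1}, {2,4}, {3,4}, {1,3}, {1,2,3}, {1,3,4}, {2,3,4}, {1,2,3,4}.
Accepting DFA states (contain an NFA accepting state): {2,4}, {3,4}, {1,3}, {1,2,3}, {1,3,4}, {2,3,4}, {1,2,3,4}.

7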